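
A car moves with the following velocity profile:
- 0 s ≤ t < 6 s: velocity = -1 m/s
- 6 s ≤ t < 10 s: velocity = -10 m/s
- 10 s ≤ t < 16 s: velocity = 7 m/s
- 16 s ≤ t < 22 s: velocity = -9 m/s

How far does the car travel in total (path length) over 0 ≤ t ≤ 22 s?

142 m

Distance (not displacement) is the total path length: add the absolute areas under v-t.
0–6 s: |-1| × 6 = 6 m
6–10 s: |-10| × 4 = 40 m
10–16 s: |7| × 6 = 42 m
16–22 s: |-9| × 6 = 54 m
Total distance = 142 m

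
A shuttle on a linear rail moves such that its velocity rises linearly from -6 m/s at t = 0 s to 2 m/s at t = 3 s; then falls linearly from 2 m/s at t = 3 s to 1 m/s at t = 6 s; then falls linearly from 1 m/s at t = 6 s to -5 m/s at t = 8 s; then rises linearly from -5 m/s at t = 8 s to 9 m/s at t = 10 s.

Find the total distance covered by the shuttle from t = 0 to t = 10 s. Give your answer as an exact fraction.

502/21 m

Total distance travelled is ∫|v| dt — sum the magnitudes of each area piece.
0–3 s: v = 0 at t = 2.25 s; triangle areas 6.75 + 0.75 = 7.5 m
3–6 s: |½(2 + 1)(3)| = 4.5 m
6–8 s: v = 0 at t = 19/3 s; triangle areas 1/6 + 25/6 = 13/3 m
8–10 s: v = 0 at t = 61/7 s; triangle areas 25/14 + 81/14 = 53/7 m
Total distance = 502/21 m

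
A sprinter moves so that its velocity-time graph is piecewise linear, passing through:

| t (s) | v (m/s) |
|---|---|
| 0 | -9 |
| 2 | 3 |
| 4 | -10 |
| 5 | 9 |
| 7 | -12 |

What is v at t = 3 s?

On 2–4 s the graph is linear from 3 to -10 m/s: v(3) = 3 + (-10 − 3)·(3 − 2)/(4 − 2) = -3.5 m/s.

-3.5 m/s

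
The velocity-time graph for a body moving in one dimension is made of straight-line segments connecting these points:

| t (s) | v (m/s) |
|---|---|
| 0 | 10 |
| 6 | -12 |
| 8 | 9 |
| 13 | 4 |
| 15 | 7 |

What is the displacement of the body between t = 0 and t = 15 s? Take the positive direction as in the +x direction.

34.5 m

Displacement is the signed area under the v-t curve.
0–6 s: ½(10 + -12)(6) = -6 m
6–8 s: ½(-12 + 9)(2) = -3 m
8–13 s: ½(9 + 4)(5) = 32.5 m
13–15 s: ½(4 + 7)(2) = 11 m
Net displacement = 34.5 m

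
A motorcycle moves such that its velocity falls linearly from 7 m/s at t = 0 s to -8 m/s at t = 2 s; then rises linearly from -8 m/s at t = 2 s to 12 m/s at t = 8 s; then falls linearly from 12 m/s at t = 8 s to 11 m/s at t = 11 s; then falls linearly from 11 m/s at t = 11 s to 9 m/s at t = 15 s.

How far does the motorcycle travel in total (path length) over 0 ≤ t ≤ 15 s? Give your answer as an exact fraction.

3397/30 m

Total distance travelled is ∫|v| dt — sum the magnitudes of each area piece.
0–2 s: v = 0 at t = 14/15 s; triangle areas 49/15 + 64/15 = 113/15 m
2–8 s: v = 0 at t = 4.4 s; triangle areas 9.6 + 21.6 = 31.2 m
8–11 s: |½(12 + 11)(3)| = 34.5 m
11–15 s: |½(11 + 9)(4)| = 40 m
Total distance = 3397/30 m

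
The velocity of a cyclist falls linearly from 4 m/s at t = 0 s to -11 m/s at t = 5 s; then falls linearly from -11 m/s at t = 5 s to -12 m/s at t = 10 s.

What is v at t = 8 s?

-11.6 m/s

On 5–10 s the graph is linear from -11 to -12 m/s: v(8) = -11 + (-12 − -11)·(8 − 5)/(10 − 5) = -11.6 m/s.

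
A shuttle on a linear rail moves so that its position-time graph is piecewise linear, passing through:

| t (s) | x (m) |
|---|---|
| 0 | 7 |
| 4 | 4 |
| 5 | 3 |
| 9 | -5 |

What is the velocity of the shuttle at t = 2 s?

-0.75 m/s

Velocity is the slope of the x-t graph on 0–4 s: (4 − 7)/(4 − 0) = -0.75 m/s.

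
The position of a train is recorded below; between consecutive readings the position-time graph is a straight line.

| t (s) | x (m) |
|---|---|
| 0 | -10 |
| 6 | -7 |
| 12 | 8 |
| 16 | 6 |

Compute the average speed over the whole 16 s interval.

1.25 m/s

Average speed = (total path length)/(elapsed time); on a piecewise-linear x-t graph the path length is Σ|Δx|.
0–6 s: |Δx| = |-7 − -10| = 3 m
6–12 s: |Δx| = |8 − -7| = 15 m
12–16 s: |Δx| = |6 − 8| = 2 m
Total path = 20 m; average speed = 20/16 = 1.25 m/s.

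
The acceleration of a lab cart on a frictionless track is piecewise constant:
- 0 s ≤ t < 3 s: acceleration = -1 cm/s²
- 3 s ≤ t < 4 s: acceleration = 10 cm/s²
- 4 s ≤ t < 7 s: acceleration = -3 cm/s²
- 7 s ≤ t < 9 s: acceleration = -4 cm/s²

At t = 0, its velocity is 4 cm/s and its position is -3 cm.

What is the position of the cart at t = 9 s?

On each constant-a segment, Δv = aΔt and Δx = v₀Δt + ½aΔt²; chain segment to segment.
0–3 s: v starts 4 cm/s; Δx = 4·3 + ½·-1·3² = 7.5 cm; v ends 1 cm/s.
3–4 s: v starts 1 cm/s; Δx = 1·1 + ½·10·1² = 6 cm; v ends 11 cm/s.
4–7 s: v starts 11 cm/s; Δx = 11·3 + ½·-3·3² = 19.5 cm; v ends 2 cm/s.
7–9 s: v starts 2 cm/s; Δx = 2·2 + ½·-4·2² = -4 cm; v ends -6 cm/s.
x(9) = -3 + Σ Δx = 26 cm.

26 cm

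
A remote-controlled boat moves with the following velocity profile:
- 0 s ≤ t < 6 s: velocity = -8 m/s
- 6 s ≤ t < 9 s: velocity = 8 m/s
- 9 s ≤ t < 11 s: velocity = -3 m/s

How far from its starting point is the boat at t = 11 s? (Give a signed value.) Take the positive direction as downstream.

Net displacement equals the area under the velocity-time graph (areas below the axis count negative).
0–6 s: -8 × 6 = -48 m
6–9 s: 8 × 3 = 24 m
9–11 s: -3 × 2 = -6 m
Net displacement = -30 m

-30 m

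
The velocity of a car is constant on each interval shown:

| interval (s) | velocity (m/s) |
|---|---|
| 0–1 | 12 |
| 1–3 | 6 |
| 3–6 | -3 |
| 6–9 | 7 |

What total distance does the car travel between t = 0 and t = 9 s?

54 m

Distance (not displacement) is the total path length: add the absolute areas under v-t.
0–1 s: |12| × 1 = 12 m
1–3 s: |6| × 2 = 12 m
3–6 s: |-3| × 3 = 9 m
6–9 s: |7| × 3 = 21 m
Total distance = 54 m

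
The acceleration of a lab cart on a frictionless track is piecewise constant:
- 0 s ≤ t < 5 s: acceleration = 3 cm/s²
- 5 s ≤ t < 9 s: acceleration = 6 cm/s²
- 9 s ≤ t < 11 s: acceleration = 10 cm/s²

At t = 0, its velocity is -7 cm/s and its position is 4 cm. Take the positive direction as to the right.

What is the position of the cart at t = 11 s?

170.5 cm

On each constant-a segment, Δv = aΔt and Δx = v₀Δt + ½aΔt²; chain segment to segment.
0–5 s: v starts -7 cm/s; Δx = -7·5 + ½·3·5² = 2.5 cm; v ends 8 cm/s.
5–9 s: v starts 8 cm/s; Δx = 8·4 + ½·6·4² = 80 cm; v ends 32 cm/s.
9–11 s: v starts 32 cm/s; Δx = 32·2 + ½·10·2² = 84 cm; v ends 52 cm/s.
x(11) = 4 + Σ Δx = 170.5 cm.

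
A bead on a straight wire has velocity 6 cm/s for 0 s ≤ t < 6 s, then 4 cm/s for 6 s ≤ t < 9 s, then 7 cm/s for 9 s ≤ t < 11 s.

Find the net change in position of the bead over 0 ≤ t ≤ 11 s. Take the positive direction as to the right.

Net displacement equals the area under the velocity-time graph (areas below the axis count negative).
0–6 s: 6 × 6 = 36 cm
6–9 s: 4 × 3 = 12 cm
9–11 s: 7 × 2 = 14 cm
Net displacement = 62 cm

62 cm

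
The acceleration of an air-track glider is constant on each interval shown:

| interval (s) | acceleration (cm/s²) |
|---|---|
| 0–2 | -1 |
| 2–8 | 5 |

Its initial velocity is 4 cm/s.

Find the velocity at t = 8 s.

32 cm/s

Δv equals the area under the a-t graph; then v = v₀ + Δv.
0–2 s: -1 × 2 = -2 cm/s
2–8 s: 5 × 6 = 30 cm/s
Δv = 28 cm/s, so v(8) = 4 + (28) = 32 cm/s.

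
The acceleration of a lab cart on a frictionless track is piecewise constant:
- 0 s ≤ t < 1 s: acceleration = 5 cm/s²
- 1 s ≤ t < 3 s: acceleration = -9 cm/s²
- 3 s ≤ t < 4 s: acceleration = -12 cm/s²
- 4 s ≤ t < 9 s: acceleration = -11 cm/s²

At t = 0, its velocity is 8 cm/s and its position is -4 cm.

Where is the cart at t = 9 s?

On each constant-a segment, Δv = aΔt and Δx = v₀Δt + ½aΔt²; chain segment to segment.
0–1 s: v starts 8 cm/s; Δx = 8·1 + ½·5·1² = 10.5 cm; v ends 13 cm/s.
1–3 s: v starts 13 cm/s; Δx = 13·2 + ½·-9·2² = 8 cm; v ends -5 cm/s.
3–4 s: v starts -5 cm/s; Δx = -5·1 + ½·-12·1² = -11 cm; v ends -17 cm/s.
4–9 s: v starts -17 cm/s; Δx = -17·5 + ½·-11·5² = -222.5 cm; v ends -72 cm/s.
x(9) = -4 + Σ Δx = -219 cm.

-219 cm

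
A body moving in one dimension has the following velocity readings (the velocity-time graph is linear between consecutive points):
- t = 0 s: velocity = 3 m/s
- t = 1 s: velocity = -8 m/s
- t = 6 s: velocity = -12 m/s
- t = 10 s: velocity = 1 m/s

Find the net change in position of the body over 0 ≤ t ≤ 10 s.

Displacement is the signed area under the v-t curve.
0–1 s: ½(3 + -8)(1) = -2.5 m
1–6 s: ½(-8 + -12)(5) = -50 m
6–10 s: ½(-12 + 1)(4) = -22 m
Net displacement = -74.5 m

-74.5 m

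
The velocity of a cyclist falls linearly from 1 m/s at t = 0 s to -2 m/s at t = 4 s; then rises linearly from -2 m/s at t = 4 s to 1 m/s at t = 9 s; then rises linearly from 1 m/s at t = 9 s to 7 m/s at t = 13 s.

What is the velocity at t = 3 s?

On 0–4 s the graph is linear from 1 to -2 m/s: v(3) = 1 + (-2 − 1)·(3 − 0)/(4 − 0) = -1.25 m/s.

-1.25 m/s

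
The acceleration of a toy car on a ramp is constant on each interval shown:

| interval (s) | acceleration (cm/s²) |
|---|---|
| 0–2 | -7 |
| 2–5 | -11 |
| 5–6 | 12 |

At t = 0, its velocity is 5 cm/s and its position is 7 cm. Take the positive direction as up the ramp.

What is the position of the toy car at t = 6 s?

-109.5 cm

On each constant-a segment, Δv = aΔt and Δx = v₀Δt + ½aΔt²; chain segment to segment.
0–2 s: v starts 5 cm/s; Δx = 5·2 + ½·-7·2² = -4 cm; v ends -9 cm/s.
2–5 s: v starts -9 cm/s; Δx = -9·3 + ½·-11·3² = -76.5 cm; v ends -42 cm/s.
5–6 s: v starts -42 cm/s; Δx = -42·1 + ½·12·1² = -36 cm; v ends -30 cm/s.
x(6) = 7 + Σ Δx = -109.5 cm.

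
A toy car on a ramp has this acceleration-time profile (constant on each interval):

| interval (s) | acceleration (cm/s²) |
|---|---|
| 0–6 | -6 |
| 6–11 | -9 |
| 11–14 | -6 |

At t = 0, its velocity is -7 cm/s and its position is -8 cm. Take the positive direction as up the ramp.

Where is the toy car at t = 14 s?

-776.5 cm

On each constant-a segment, Δv = aΔt and Δx = v₀Δt + ½aΔt²; chain segment to segment.
0–6 s: v starts -7 cm/s; Δx = -7·6 + ½·-6·6² = -150 cm; v ends -43 cm/s.
6–11 s: v starts -43 cm/s; Δx = -43·5 + ½·-9·5² = -327.5 cm; v ends -88 cm/s.
11–14 s: v starts -88 cm/s; Δx = -88·3 + ½·-6·3² = -291 cm; v ends -106 cm/s.
x(14) = -8 + Σ Δx = -776.5 cm.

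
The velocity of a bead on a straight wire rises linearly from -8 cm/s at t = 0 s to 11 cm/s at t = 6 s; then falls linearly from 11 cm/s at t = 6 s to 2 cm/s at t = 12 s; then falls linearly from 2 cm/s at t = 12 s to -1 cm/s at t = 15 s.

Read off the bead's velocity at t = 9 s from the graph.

On 6–12 s the graph is linear from 11 to 2 cm/s: v(9) = 11 + (2 − 11)·(9 − 6)/(12 − 6) = 6.5 cm/s.

6.5 cm/s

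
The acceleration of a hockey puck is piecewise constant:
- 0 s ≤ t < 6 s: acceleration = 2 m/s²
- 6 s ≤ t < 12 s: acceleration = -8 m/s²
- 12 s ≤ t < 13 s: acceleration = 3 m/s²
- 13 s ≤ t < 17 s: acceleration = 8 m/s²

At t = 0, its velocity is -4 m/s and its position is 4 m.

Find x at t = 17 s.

On each constant-a segment, Δv = aΔt and Δx = v₀Δt + ½aΔt²; chain segment to segment.
0–6 s: v starts -4 m/s; Δx = -4·6 + ½·2·6² = 12 m; v ends 8 m/s.
6–12 s: v starts 8 m/s; Δx = 8·6 + ½·-8·6² = -96 m; v ends -40 m/s.
12–13 s: v starts -40 m/s; Δx = -40·1 + ½·3·1² = -38.5 m; v ends -37 m/s.
13–17 s: v starts -37 m/s; Δx = -37·4 + ½·8·4² = -84 m; v ends -5 m/s.
x(17) = 4 + Σ Δx = -202.5 m.

-202.5 m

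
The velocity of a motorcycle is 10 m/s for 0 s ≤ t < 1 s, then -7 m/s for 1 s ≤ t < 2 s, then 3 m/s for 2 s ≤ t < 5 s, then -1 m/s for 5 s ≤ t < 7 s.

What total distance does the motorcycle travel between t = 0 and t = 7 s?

Distance (not displacement) is the total path length: add the absolute areas under v-t.
0–1 s: |10| × 1 = 10 m
1–2 s: |-7| × 1 = 7 m
2–5 s: |3| × 3 = 9 m
5–7 s: |-1| × 2 = 2 m
Total distance = 28 m

28 m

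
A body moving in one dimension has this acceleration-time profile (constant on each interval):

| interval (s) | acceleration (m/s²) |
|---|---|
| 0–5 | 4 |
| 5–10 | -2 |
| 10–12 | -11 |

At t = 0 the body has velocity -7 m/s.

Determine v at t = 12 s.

Δv equals the area under the a-t graph; then v = v₀ + Δv.
0–5 s: 4 × 5 = 20 m/s
5–10 s: -2 × 5 = -10 m/s
10–12 s: -11 × 2 = -22 m/s
Δv = -12 m/s, so v(12) = -7 + (-12) = -19 m/s.

-19 m/s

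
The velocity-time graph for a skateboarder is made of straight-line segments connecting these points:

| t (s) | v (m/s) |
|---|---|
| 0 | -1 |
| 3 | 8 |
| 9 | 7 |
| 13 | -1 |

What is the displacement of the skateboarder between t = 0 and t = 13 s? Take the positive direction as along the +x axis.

Net displacement equals the area under the velocity-time graph (areas below the axis count negative).
0–3 s: ½(-1 + 8)(3) = 10.5 m
3–9 s: ½(8 + 7)(6) = 45 m
9–13 s: ½(7 + -1)(4) = 12 m
Net displacement = 67.5 m

67.5 m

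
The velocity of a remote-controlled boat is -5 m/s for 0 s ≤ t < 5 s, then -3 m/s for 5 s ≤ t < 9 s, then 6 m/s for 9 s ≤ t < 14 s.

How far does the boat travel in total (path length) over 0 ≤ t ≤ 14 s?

67 m

Distance (not displacement) is the total path length: add the absolute areas under v-t.
0–5 s: |-5| × 5 = 25 m
5–9 s: |-3| × 4 = 12 m
9–14 s: |6| × 5 = 30 m
Total distance = 67 m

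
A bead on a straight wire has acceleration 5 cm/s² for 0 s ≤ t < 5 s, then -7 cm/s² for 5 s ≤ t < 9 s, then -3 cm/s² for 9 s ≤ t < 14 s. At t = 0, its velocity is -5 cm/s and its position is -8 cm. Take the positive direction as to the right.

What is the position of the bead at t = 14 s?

On each constant-a segment, Δv = aΔt and Δx = v₀Δt + ½aΔt²; chain segment to segment.
0–5 s: v starts -5 cm/s; Δx = -5·5 + ½·5·5² = 37.5 cm; v ends 20 cm/s.
5–9 s: v starts 20 cm/s; Δx = 20·4 + ½·-7·4² = 24 cm; v ends -8 cm/s.
9–14 s: v starts -8 cm/s; Δx = -8·5 + ½·-3·5² = -77.5 cm; v ends -23 cm/s.
x(14) = -8 + Σ Δx = -24 cm.

-24 cm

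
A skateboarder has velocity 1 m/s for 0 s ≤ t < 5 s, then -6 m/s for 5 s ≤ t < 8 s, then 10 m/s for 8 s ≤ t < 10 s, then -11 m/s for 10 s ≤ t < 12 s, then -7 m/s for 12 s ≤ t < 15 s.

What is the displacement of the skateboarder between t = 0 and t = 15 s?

Displacement is the signed area under the v-t curve.
0–5 s: 1 × 5 = 5 m
5–8 s: -6 × 3 = -18 m
8–10 s: 10 × 2 = 20 m
10–12 s: -11 × 2 = -22 m
12–15 s: -7 × 3 = -21 m
Net displacement = -36 m

-36 m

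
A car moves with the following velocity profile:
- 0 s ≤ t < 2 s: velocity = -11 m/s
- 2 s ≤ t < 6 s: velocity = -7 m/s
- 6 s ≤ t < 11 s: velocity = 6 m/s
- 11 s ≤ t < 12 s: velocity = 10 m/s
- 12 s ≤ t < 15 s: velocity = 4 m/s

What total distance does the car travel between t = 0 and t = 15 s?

Total distance travelled is ∫|v| dt — sum the magnitudes of each area piece.
0–2 s: |-11| × 2 = 22 m
2–6 s: |-7| × 4 = 28 m
6–11 s: |6| × 5 = 30 m
11–12 s: |10| × 1 = 10 m
12–15 s: |4| × 3 = 12 m
Total distance = 102 m

102 m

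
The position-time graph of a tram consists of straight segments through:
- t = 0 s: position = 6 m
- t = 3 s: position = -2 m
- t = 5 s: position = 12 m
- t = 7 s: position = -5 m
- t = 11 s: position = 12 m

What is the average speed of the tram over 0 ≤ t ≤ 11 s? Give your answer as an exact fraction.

56/11 m/s

Average speed = (total path length)/(elapsed time); on a piecewise-linear x-t graph the path length is Σ|Δx|.
0–3 s: |Δx| = |-2 − 6| = 8 m
3–5 s: |Δx| = |12 − -2| = 14 m
5–7 s: |Δx| = |-5 − 12| = 17 m
7–11 s: |Δx| = |12 − -5| = 17 m
Total path = 56 m; average speed = 56/11 = 56/11 m/s.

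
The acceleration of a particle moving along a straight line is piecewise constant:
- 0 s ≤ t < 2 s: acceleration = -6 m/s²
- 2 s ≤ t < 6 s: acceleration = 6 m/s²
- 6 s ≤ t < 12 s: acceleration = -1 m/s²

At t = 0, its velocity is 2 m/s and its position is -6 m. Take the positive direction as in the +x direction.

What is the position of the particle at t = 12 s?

On each constant-a segment, Δv = aΔt and Δx = v₀Δt + ½aΔt²; chain segment to segment.
0–2 s: v starts 2 m/s; Δx = 2·2 + ½·-6·2² = -8 m; v ends -10 m/s.
2–6 s: v starts -10 m/s; Δx = -10·4 + ½·6·4² = 8 m; v ends 14 m/s.
6–12 s: v starts 14 m/s; Δx = 14·6 + ½·-1·6² = 66 m; v ends 8 m/s.
x(12) = -6 + Σ Δx = 60 m.

60 m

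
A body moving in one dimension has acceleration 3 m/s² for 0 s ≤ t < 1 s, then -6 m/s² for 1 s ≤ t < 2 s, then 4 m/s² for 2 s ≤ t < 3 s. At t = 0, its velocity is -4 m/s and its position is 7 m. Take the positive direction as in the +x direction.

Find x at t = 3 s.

On each constant-a segment, Δv = aΔt and Δx = v₀Δt + ½aΔt²; chain segment to segment.
0–1 s: v starts -4 m/s; Δx = -4·1 + ½·3·1² = -2.5 m; v ends -1 m/s.
1–2 s: v starts -1 m/s; Δx = -1·1 + ½·-6·1² = -4 m; v ends -7 m/s.
2–3 s: v starts -7 m/s; Δx = -7·1 + ½·4·1² = -5 m; v ends -3 m/s.
x(3) = 7 + Σ Δx = -4.5 m.

-4.5 m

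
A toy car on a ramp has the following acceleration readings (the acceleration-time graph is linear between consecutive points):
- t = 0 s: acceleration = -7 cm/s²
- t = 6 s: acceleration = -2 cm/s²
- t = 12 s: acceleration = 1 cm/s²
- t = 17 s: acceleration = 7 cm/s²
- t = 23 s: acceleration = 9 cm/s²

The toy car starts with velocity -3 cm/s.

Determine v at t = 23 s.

Δv equals the area under the a-t graph; then v = v₀ + Δv.
0–6 s: ½(-7 + -2)(6) = -27 cm/s
6–12 s: ½(-2 + 1)(6) = -3 cm/s
12–17 s: ½(1 + 7)(5) = 20 cm/s
17–23 s: ½(7 + 9)(6) = 48 cm/s
Δv = 38 cm/s, so v(23) = -3 + (38) = 35 cm/s.

35 cm/s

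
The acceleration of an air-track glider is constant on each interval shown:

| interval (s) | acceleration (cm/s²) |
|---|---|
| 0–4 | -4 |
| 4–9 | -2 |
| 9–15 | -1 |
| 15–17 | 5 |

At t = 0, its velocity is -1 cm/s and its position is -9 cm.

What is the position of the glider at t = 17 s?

-391 cm

On each constant-a segment, Δv = aΔt and Δx = v₀Δt + ½aΔt²; chain segment to segment.
0–4 s: v starts -1 cm/s; Δx = -1·4 + ½·-4·4² = -36 cm; v ends -17 cm/s.
4–9 s: v starts -17 cm/s; Δx = -17·5 + ½·-2·5² = -110 cm; v ends -27 cm/s.
9–15 s: v starts -27 cm/s; Δx = -27·6 + ½·-1·6² = -180 cm; v ends -33 cm/s.
15–17 s: v starts -33 cm/s; Δx = -33·2 + ½·5·2² = -56 cm; v ends -23 cm/s.
x(17) = -9 + Σ Δx = -391 cm.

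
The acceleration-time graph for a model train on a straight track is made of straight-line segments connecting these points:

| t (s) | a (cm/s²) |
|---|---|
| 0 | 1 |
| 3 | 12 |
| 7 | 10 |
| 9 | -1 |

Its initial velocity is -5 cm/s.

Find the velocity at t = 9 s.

Δv equals the area under the a-t graph; then v = v₀ + Δv.
0–3 s: ½(1 + 12)(3) = 19.5 cm/s
3–7 s: ½(12 + 10)(4) = 44 cm/s
7–9 s: ½(10 + -1)(2) = 9 cm/s
Δv = 72.5 cm/s, so v(9) = -5 + (72.5) = 67.5 cm/s.

67.5 cm/s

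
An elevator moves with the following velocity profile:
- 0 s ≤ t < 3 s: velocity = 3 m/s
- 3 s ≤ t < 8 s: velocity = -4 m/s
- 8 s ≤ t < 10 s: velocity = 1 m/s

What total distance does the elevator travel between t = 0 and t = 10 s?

31 m

Total distance travelled is ∫|v| dt — sum the magnitudes of each area piece.
0–3 s: |3| × 3 = 9 m
3–8 s: |-4| × 5 = 20 m
8–10 s: |1| × 2 = 2 m
Total distance = 31 m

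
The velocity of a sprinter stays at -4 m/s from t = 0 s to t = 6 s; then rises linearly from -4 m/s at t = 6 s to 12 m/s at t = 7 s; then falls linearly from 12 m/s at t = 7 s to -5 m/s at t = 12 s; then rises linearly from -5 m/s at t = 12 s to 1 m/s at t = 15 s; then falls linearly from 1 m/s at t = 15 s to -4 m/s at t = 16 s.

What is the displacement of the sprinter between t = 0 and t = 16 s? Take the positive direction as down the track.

Net displacement equals the area under the velocity-time graph (areas below the axis count negative).
0–6 s: -4 × 6 = -24 m
6–7 s: ½(-4 + 12)(1) = 4 m
7–12 s: ½(12 + -5)(5) = 17.5 m
12–15 s: ½(-5 + 1)(3) = -6 m
15–16 s: ½(1 + -4)(1) = -1.5 m
Net displacement = -10 m

-10 m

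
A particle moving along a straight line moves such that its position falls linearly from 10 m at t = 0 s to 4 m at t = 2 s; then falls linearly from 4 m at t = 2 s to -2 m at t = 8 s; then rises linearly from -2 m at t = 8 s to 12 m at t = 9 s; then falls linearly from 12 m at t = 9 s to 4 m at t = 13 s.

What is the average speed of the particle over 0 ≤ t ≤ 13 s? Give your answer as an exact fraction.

34/13 m/s

Average speed = (total path length)/(elapsed time); on a piecewise-linear x-t graph the path length is Σ|Δx|.
0–2 s: |Δx| = |4 − 10| = 6 m
2–8 s: |Δx| = |-2 − 4| = 6 m
8–9 s: |Δx| = |12 − -2| = 14 m
9–13 s: |Δx| = |4 − 12| = 8 m
Total path = 34 m; average speed = 34/13 = 34/13 m/s.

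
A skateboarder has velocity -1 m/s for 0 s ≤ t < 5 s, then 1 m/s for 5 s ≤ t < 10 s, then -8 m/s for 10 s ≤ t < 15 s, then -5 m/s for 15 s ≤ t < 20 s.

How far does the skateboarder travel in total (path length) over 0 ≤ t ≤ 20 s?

Distance (not displacement) is the total path length: add the absolute areas under v-t.
0–5 s: |-1| × 5 = 5 m
5–10 s: |1| × 5 = 5 m
10–15 s: |-8| × 5 = 40 m
15–20 s: |-5| × 5 = 25 m
Total distance = 75 m

75 m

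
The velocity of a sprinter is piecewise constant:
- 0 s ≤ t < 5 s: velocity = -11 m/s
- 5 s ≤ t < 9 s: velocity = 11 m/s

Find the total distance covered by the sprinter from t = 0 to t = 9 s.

99 m

Total distance travelled is ∫|v| dt — sum the magnitudes of each area piece.
0–5 s: |-11| × 5 = 55 m
5–9 s: |11| × 4 = 44 m
Total distance = 99 m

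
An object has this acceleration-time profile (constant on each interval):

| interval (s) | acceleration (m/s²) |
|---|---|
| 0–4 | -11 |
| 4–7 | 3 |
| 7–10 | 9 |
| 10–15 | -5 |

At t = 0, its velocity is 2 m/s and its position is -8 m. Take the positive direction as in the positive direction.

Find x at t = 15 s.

-351.5 m

On each constant-a segment, Δv = aΔt and Δx = v₀Δt + ½aΔt²; chain segment to segment.
0–4 s: v starts 2 m/s; Δx = 2·4 + ½·-11·4² = -80 m; v ends -42 m/s.
4–7 s: v starts -42 m/s; Δx = -42·3 + ½·3·3² = -112.5 m; v ends -33 m/s.
7–10 s: v starts -33 m/s; Δx = -33·3 + ½·9·3² = -58.5 m; v ends -6 m/s.
10–15 s: v starts -6 m/s; Δx = -6·5 + ½·-5·5² = -92.5 m; v ends -31 m/s.
x(15) = -8 + Σ Δx = -351.5 m.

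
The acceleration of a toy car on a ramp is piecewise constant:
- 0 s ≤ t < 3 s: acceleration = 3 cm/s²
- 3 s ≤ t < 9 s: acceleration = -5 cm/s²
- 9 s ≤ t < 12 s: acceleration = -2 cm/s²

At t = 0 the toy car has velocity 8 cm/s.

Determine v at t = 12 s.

Δv equals the area under the a-t graph; then v = v₀ + Δv.
0–3 s: 3 × 3 = 9 cm/s
3–9 s: -5 × 6 = -30 cm/s
9–12 s: -2 × 3 = -6 cm/s
Δv = -27 cm/s, so v(12) = 8 + (-27) = -19 cm/s.

-19 cm/s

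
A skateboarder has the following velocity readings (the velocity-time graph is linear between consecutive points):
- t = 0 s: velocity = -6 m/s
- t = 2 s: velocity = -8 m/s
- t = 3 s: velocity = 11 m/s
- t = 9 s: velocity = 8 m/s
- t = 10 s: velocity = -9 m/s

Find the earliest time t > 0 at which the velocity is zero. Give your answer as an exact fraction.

t = 46/19 s

v changes sign on 2–3 s (from -8 to 11); the graph is linear there, so v = 0 at t = 2 + (8)·(3 − 2)/(11 − -8) = 46/19 s.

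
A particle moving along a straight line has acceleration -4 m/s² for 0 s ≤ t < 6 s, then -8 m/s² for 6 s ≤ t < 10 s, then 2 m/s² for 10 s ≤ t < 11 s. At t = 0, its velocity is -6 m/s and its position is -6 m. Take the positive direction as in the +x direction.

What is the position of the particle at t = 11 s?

On each constant-a segment, Δv = aΔt and Δx = v₀Δt + ½aΔt²; chain segment to segment.
0–6 s: v starts -6 m/s; Δx = -6·6 + ½·-4·6² = -108 m; v ends -30 m/s.
6–10 s: v starts -30 m/s; Δx = -30·4 + ½·-8·4² = -184 m; v ends -62 m/s.
10–11 s: v starts -62 m/s; Δx = -62·1 + ½·2·1² = -61 m; v ends -60 m/s.
x(11) = -6 + Σ Δx = -359 m.

-359 m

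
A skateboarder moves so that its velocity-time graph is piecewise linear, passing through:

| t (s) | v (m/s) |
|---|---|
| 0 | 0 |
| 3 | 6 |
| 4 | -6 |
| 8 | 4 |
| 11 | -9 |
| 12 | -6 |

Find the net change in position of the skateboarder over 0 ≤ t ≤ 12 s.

Net displacement equals the area under the velocity-time graph (areas below the axis count negative).
0–3 s: ½(0 + 6)(3) = 9 m
3–4 s: ½(6 + -6)(1) = 0 m
4–8 s: ½(-6 + 4)(4) = -4 m
8–11 s: ½(4 + -9)(3) = -7.5 m
11–12 s: ½(-9 + -6)(1) = -7.5 m
Net displacement = -10 m

-10 m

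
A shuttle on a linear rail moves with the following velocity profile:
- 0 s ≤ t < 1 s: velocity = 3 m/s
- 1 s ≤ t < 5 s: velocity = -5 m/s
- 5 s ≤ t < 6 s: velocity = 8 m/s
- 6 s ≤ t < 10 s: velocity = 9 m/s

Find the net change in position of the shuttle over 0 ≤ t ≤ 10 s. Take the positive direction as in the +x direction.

Net displacement equals the area under the velocity-time graph (areas below the axis count negative).
0–1 s: 3 × 1 = 3 m
1–5 s: -5 × 4 = -20 m
5–6 s: 8 × 1 = 8 m
6–10 s: 9 × 4 = 36 m
Net displacement = 27 m

27 m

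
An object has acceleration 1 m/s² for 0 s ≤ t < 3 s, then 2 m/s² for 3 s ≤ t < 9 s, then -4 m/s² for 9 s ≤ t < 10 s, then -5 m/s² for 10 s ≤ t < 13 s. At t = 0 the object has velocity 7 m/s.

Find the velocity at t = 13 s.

3 m/s

Δv equals the area under the a-t graph; then v = v₀ + Δv.
0–3 s: 1 × 3 = 3 m/s
3–9 s: 2 × 6 = 12 m/s
9–10 s: -4 × 1 = -4 m/s
10–13 s: -5 × 3 = -15 m/s
Δv = -4 m/s, so v(13) = 7 + (-4) = 3 m/s.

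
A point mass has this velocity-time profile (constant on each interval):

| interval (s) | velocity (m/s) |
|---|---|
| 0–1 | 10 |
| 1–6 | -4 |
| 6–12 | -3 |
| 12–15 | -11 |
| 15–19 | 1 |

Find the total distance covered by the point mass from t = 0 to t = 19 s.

85 m

Total distance travelled is ∫|v| dt — sum the magnitudes of each area piece.
0–1 s: |10| × 1 = 10 m
1–6 s: |-4| × 5 = 20 m
6–12 s: |-3| × 6 = 18 m
12–15 s: |-11| × 3 = 33 m
15–19 s: |1| × 4 = 4 m
Total distance = 85 m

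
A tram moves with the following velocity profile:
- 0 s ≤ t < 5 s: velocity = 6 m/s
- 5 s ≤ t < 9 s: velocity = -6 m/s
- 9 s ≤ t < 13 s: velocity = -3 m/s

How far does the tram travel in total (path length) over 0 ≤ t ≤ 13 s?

66 m

Distance (not displacement) is the total path length: add the absolute areas under v-t.
0–5 s: |6| × 5 = 30 m
5–9 s: |-6| × 4 = 24 m
9–13 s: |-3| × 4 = 12 m
Total distance = 66 m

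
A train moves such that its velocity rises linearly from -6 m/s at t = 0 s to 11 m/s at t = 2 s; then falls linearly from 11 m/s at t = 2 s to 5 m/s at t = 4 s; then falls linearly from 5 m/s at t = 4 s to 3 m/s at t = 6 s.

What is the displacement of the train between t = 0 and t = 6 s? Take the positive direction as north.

29 m

Displacement is the signed area under the v-t curve.
0–2 s: ½(-6 + 11)(2) = 5 m
2–4 s: ½(11 + 5)(2) = 16 m
4–6 s: ½(5 + 3)(2) = 8 m
Net displacement = 29 m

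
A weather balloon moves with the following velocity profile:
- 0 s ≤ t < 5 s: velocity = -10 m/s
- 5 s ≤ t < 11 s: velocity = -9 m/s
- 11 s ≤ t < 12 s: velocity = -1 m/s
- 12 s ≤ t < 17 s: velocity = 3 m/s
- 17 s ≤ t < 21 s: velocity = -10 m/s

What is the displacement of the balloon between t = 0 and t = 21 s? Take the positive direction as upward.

-130 m

Net displacement equals the area under the velocity-time graph (areas below the axis count negative).
0–5 s: -10 × 5 = -50 m
5–11 s: -9 × 6 = -54 m
11–12 s: -1 × 1 = -1 m
12–17 s: 3 × 5 = 15 m
17–21 s: -10 × 4 = -40 m
Net displacement = -130 m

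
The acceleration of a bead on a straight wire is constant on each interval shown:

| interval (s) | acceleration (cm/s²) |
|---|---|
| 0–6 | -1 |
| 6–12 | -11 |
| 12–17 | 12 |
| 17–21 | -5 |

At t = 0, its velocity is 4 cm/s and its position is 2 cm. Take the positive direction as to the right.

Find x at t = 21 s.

On each constant-a segment, Δv = aΔt and Δx = v₀Δt + ½aΔt²; chain segment to segment.
0–6 s: v starts 4 cm/s; Δx = 4·6 + ½·-1·6² = 6 cm; v ends -2 cm/s.
6–12 s: v starts -2 cm/s; Δx = -2·6 + ½·-11·6² = -210 cm; v ends -68 cm/s.
12–17 s: v starts -68 cm/s; Δx = -68·5 + ½·12·5² = -190 cm; v ends -8 cm/s.
17–21 s: v starts -8 cm/s; Δx = -8·4 + ½·-5·4² = -72 cm; v ends -28 cm/s.
x(21) = 2 + Σ Δx = -464 cm.

-464 cm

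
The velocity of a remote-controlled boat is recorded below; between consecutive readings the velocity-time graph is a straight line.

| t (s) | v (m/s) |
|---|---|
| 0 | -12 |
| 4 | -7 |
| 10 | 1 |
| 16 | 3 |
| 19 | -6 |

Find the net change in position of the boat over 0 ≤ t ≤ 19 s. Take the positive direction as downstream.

Displacement is the signed area under the v-t curve.
0–4 s: ½(-12 + -7)(4) = -38 m
4–10 s: ½(-7 + 1)(6) = -18 m
10–16 s: ½(1 + 3)(6) = 12 m
16–19 s: ½(3 + -6)(3) = -4.5 m
Net displacement = -48.5 m

-48.5 m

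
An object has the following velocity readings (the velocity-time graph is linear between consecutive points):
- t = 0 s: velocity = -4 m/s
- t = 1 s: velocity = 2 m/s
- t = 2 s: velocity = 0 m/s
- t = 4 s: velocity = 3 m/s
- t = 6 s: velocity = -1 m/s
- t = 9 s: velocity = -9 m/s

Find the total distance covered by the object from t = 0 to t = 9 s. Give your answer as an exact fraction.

Total distance travelled is ∫|v| dt — sum the magnitudes of each area piece.
0–1 s: v = 0 at t = 2/3 s; triangle areas 4/3 + 1/3 = 5/3 m
1–2 s: |½(2 + 0)(1)| = 1 m
2–4 s: |½(0 + 3)(2)| = 3 m
4–6 s: v = 0 at t = 5.5 s; triangle areas 2.25 + 0.25 = 2.5 m
6–9 s: |½(-1 + -9)(3)| = 15 m
Total distance = 139/6 m

139/6 m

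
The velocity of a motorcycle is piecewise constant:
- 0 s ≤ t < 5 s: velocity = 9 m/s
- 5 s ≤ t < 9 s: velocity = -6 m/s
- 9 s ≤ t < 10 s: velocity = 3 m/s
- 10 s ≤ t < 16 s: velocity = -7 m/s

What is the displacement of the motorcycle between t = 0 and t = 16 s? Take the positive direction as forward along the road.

Displacement is the signed area under the v-t curve.
0–5 s: 9 × 5 = 45 m
5–9 s: -6 × 4 = -24 m
9–10 s: 3 × 1 = 3 m
10–16 s: -7 × 6 = -42 m
Net displacement = -18 m

-18 m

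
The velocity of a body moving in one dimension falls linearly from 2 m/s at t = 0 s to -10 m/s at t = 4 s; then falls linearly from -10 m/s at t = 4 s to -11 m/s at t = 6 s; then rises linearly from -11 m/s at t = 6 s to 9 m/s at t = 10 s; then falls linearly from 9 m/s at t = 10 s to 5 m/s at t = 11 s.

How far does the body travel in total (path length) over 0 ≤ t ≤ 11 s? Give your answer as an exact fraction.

983/15 m

Distance (not displacement) is the total path length: add the absolute areas under v-t.
0–4 s: v = 0 at t = 2/3 s; triangle areas 2/3 + 50/3 = 52/3 m
4–6 s: |½(-10 + -11)(2)| = 21 m
6–10 s: v = 0 at t = 8.2 s; triangle areas 12.1 + 8.1 = 20.2 m
10–11 s: |½(9 + 5)(1)| = 7 m
Total distance = 983/15 m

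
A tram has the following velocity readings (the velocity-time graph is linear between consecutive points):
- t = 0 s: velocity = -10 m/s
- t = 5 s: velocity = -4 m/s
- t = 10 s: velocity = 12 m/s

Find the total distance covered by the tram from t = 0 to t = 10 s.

Total distance travelled is ∫|v| dt — sum the magnitudes of each area piece.
0–5 s: |½(-10 + -4)(5)| = 35 m
5–10 s: v = 0 at t = 6.25 s; triangle areas 2.5 + 22.5 = 25 m
Total distance = 60 m

60 m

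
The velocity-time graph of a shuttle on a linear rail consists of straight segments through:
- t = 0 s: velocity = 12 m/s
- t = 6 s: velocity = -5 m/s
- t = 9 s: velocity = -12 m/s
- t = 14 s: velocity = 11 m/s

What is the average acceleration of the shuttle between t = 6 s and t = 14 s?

2 m/s²

Average acceleration = Δv/Δt = (11 − -5)/(14 − 6) = 2 m/s².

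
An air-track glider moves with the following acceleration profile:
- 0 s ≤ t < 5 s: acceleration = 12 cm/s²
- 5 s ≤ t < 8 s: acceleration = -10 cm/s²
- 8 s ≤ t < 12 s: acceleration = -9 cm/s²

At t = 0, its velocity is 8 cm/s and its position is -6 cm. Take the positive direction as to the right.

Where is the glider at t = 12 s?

423 cm

On each constant-a segment, Δv = aΔt and Δx = v₀Δt + ½aΔt²; chain segment to segment.
0–5 s: v starts 8 cm/s; Δx = 8·5 + ½·12·5² = 190 cm; v ends 68 cm/s.
5–8 s: v starts 68 cm/s; Δx = 68·3 + ½·-10·3² = 159 cm; v ends 38 cm/s.
8–12 s: v starts 38 cm/s; Δx = 38·4 + ½·-9·4² = 80 cm; v ends 2 cm/s.
x(12) = -6 + Σ Δx = 423 cm.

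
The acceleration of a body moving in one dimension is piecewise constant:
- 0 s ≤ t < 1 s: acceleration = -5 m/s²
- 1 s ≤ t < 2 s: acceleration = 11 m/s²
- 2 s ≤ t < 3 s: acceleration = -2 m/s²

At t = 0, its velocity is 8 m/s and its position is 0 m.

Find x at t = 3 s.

27 m

On each constant-a segment, Δv = aΔt and Δx = v₀Δt + ½aΔt²; chain segment to segment.
0–1 s: v starts 8 m/s; Δx = 8·1 + ½·-5·1² = 5.5 m; v ends 3 m/s.
1–2 s: v starts 3 m/s; Δx = 3·1 + ½·11·1² = 8.5 m; v ends 14 m/s.
2–3 s: v starts 14 m/s; Δx = 14·1 + ½·-2·1² = 13 m; v ends 12 m/s.
x(3) = 0 + Σ Δx = 27 m.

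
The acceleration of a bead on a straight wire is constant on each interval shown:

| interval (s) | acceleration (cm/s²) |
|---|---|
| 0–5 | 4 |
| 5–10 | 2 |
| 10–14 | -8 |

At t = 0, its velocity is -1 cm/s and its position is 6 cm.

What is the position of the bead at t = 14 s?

223 cm

On each constant-a segment, Δv = aΔt and Δx = v₀Δt + ½aΔt²; chain segment to segment.
0–5 s: v starts -1 cm/s; Δx = -1·5 + ½·4·5² = 45 cm; v ends 19 cm/s.
5–10 s: v starts 19 cm/s; Δx = 19·5 + ½·2·5² = 120 cm; v ends 29 cm/s.
10–14 s: v starts 29 cm/s; Δx = 29·4 + ½·-8·4² = 52 cm; v ends -3 cm/s.
x(14) = 6 + Σ Δx = 223 cm.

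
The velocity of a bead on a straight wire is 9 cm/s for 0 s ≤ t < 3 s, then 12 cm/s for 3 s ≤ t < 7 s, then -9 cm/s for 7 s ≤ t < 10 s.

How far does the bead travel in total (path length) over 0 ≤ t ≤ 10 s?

Distance (not displacement) is the total path length: add the absolute areas under v-t.
0–3 s: |9| × 3 = 27 cm
3–7 s: |12| × 4 = 48 cm
7–10 s: |-9| × 3 = 27 cm
Total distance = 102 cm

102 cm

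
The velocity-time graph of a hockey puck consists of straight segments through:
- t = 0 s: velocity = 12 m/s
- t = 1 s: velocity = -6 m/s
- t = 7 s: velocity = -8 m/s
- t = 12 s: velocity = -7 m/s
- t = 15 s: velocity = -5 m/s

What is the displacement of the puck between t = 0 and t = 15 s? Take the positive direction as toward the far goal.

Net displacement equals the area under the velocity-time graph (areas below the axis count negative).
0–1 s: ½(12 + -6)(1) = 3 m
1–7 s: ½(-6 + -8)(6) = -42 m
7–12 s: ½(-8 + -7)(5) = -37.5 m
12–15 s: ½(-7 + -5)(3) = -18 m
Net displacement = -94.5 m

-94.5 m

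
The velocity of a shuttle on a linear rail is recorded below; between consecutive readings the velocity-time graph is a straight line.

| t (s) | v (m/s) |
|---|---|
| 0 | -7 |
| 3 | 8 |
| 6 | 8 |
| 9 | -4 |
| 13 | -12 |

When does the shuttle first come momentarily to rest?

t = 1.4 s

v changes sign on 0–3 s (from -7 to 8); the graph is linear there, so v = 0 at t = 0 + (7)·(3 − 0)/(8 − -7) = 1.4 s.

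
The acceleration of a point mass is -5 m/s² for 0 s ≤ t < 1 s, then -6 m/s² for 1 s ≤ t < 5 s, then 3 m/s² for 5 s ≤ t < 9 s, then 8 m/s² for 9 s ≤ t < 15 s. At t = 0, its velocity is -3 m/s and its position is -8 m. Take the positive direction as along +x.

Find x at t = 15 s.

On each constant-a segment, Δv = aΔt and Δx = v₀Δt + ½aΔt²; chain segment to segment.
0–1 s: v starts -3 m/s; Δx = -3·1 + ½·-5·1² = -5.5 m; v ends -8 m/s.
1–5 s: v starts -8 m/s; Δx = -8·4 + ½·-6·4² = -80 m; v ends -32 m/s.
5–9 s: v starts -32 m/s; Δx = -32·4 + ½·3·4² = -104 m; v ends -20 m/s.
9–15 s: v starts -20 m/s; Δx = -20·6 + ½·8·6² = 24 m; v ends 28 m/s.
x(15) = -8 + Σ Δx = -173.5 m.

-173.5 m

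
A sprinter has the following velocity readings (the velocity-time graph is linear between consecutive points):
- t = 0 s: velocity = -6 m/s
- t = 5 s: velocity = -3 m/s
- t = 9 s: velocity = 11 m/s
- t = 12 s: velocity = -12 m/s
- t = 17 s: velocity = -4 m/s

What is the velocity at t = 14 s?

On 12–17 s the graph is linear from -12 to -4 m/s: v(14) = -12 + (-4 − -12)·(14 − 12)/(17 − 12) = -8.8 m/s.

-8.8 m/s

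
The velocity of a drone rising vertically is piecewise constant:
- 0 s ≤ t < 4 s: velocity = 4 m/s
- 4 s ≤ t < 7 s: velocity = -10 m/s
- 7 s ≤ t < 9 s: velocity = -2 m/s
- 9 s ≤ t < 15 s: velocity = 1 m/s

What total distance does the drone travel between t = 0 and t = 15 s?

Total distance travelled is ∫|v| dt — sum the magnitudes of each area piece.
0–4 s: |4| × 4 = 16 m
4–7 s: |-10| × 3 = 30 m
7–9 s: |-2| × 2 = 4 m
9–15 s: |1| × 6 = 6 m
Total distance = 56 m

56 m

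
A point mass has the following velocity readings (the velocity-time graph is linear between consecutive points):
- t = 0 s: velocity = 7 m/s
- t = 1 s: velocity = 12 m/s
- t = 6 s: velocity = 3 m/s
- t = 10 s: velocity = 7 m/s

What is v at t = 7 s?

4 m/s

On 6–10 s the graph is linear from 3 to 7 m/s: v(7) = 3 + (7 − 3)·(7 − 6)/(10 − 6) = 4 m/s.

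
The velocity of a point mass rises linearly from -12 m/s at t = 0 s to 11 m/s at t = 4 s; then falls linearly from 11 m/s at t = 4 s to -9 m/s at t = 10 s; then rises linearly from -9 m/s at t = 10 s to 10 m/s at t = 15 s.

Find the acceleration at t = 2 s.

Acceleration is the slope of the v-t graph on 0–4 s: (11 − -12)/(4 − 0) = 5.75 m/s².

5.75 m/s²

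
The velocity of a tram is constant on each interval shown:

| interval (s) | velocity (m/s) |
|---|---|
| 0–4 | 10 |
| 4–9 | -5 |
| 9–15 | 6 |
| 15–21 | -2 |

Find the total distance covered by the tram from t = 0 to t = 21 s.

113 m

Total distance travelled is ∫|v| dt — sum the magnitudes of each area piece.
0–4 s: |10| × 4 = 40 m
4–9 s: |-5| × 5 = 25 m
9–15 s: |6| × 6 = 36 m
15–21 s: |-2| × 6 = 12 m
Total distance = 113 m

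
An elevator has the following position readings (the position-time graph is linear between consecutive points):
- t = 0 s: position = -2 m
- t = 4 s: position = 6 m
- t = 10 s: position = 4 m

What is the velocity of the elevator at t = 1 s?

2 m/s

Velocity is the slope of the x-t graph on 0–4 s: (6 − -2)/(4 − 0) = 2 m/s.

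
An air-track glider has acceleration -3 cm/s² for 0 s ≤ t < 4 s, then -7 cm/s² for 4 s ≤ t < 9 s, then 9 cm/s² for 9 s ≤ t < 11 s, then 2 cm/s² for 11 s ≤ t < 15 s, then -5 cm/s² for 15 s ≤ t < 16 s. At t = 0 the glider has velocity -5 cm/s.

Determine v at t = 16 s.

Δv equals the area under the a-t graph; then v = v₀ + Δv.
0–4 s: -3 × 4 = -12 cm/s
4–9 s: -7 × 5 = -35 cm/s
9–11 s: 9 × 2 = 18 cm/s
11–15 s: 2 × 4 = 8 cm/s
15–16 s: -5 × 1 = -5 cm/s
Δv = -26 cm/s, so v(16) = -5 + (-26) = -31 cm/s.

-31 cm/s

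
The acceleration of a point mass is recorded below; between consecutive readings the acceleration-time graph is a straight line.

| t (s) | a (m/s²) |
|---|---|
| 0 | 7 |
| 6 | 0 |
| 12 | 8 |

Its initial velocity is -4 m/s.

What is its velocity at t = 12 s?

Δv equals the area under the a-t graph; then v = v₀ + Δv.
0–6 s: ½(7 + 0)(6) = 21 m/s
6–12 s: ½(0 + 8)(6) = 24 m/s
Δv = 45 m/s, so v(12) = -4 + (45) = 41 m/s.

41 m/s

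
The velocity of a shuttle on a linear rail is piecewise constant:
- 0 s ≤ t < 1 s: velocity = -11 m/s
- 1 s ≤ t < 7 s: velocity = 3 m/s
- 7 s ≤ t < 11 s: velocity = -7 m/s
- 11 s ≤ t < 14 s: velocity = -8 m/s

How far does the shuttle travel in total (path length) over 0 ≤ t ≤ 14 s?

81 m

Distance (not displacement) is the total path length: add the absolute areas under v-t.
0–1 s: |-11| × 1 = 11 m
1–7 s: |3| × 6 = 18 m
7–11 s: |-7| × 4 = 28 m
11–14 s: |-8| × 3 = 24 m
Total distance = 81 m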